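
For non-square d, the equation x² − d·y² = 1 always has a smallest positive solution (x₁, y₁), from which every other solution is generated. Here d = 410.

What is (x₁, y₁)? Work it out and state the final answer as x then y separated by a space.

81 4

√410 → a₀=20, period (4,40); ℓ=2 even so k=1
step 0: (20, 1)  from 20·(1,0) + (0,1)
step 1: (81, 4)  from 4·(20,1) + (1,0)
fundamental: x₁=81, y₁=4  (since 6561 − 410·16 = 1)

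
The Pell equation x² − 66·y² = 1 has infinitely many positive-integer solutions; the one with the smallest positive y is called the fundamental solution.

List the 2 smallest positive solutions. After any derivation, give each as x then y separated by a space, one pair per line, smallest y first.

√66 → a₀=8, period (8,16); ℓ=2 even so k=1
i=0: a=8 ⇒ p=8, q=1
i=1: a=8 ⇒ p=65, q=8
(x₁, y₁) = (65, 8);  65² − 66·8² = 1 ✓
n=2: (65,8)∘(65,8) = (65·65+66·8·8, 65·8+8·65) = (8449,1040)

65 8
8449 1040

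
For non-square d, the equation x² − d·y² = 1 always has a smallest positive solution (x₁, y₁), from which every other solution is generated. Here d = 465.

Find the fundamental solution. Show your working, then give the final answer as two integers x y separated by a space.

√465 → a₀=21, period (1,1,3,2,2,2,3,1,1,42); ℓ=10 even so k=9
k=0  a_k=21  p_k/q_k = 21/1
…
k=3  a_k=3  p_k/q_k = 151/7
…
k=5  a_k=2  p_k/q_k = 841/39
k=6  a_k=2  p_k/q_k = 2027/94
…
k=8  a_k=1  p_k/q_k = 8949/415
k=9  a_k=1  p_k/q_k = 15871/736
fundamental: x₁=15871, y₁=736  (since 251888641 − 465·541696 = 1)

15871 736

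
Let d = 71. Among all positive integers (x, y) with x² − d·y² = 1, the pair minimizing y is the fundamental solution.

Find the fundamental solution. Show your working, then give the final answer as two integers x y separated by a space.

3480 413

[8; 2,2,1,7,1,2,2,16] for √71; ℓ=8 ⇒ convergent index 7
step 0: (8, 1)  from 8·(1,0) + (0,1)
…
step 6: (1483, 176)  from 2·(514,61) + (455,54)
step 7: (3480, 413)  from 2·(1483,176) + (514,61)
(x₁, y₁) = (3480, 413);  3480² − 71·413² = 1 ✓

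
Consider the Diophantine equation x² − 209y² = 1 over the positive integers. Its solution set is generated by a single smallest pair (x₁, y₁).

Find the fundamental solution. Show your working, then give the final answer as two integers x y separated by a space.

[14; 2,5,3,2,3,5,2,28] for √209; ℓ=8 ⇒ convergent index 7
step 0: (14, 1)  from 14·(1,0) + (0,1)
step 1: (29, 2)  from 2·(14,1) + (1,0)
…
step 6: (21266, 1471)  from 5·(4019,278) + (1171,81)
step 7: (46551, 3220)  from 2·(21266,1471) + (4019,278)
→ (46551, 3220).  Check: 46551²=2166995601, 209·3220²=2166995600, difference 1.

46551 3220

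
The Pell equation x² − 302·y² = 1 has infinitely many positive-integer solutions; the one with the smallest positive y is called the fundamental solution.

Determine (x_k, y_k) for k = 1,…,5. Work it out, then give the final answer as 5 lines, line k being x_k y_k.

4276623 246092
36579008568257 2104885414632
312869258720405635599 18003602753159249380
2676047735673238042056036097 153989243234046232237072848
22888894590955867721004902116885263 1317107878734614996094061229615228

d=302: √d = [17; 2,1,1,1,4,…,1,2,34] (ℓ=16, even), read p_15/q_15
i=0: a=17 ⇒ p=17, q=1
…
i=3: a=1 ⇒ p=87, q=5
i=4: a=1 ⇒ p=139, q=8
…
i=12: a=1 ⇒ p=574956, q=33085
…
i=14: a=1 ⇒ p=1617193, q=93059
i=15: a=2 ⇒ p=4276623, q=246092
(x₁, y₁) = (4276623, 246092);  4276623² − 302·246092² = 1 ✓
(x_2, y_2) = (4276623·4276623 + 302·246092·246092, 4276623·246092 + 246092·4276623) = (36579008568257, 2104885414632)
(x_3, y_3) = (4276623·36579008568257 + 302·246092·2104885414632, 4276623·2104885414632 + 246092·36579008568257) = (312869258720405635599, 18003602753159249380)
(x_4, y_4) = (4276623·312869258720405635599 + 302·246092·18003602753159249380, 4276623·18003602753159249380 + 246092·312869258720405635599) = (2676047735673238042056036097, 153989243234046232237072848)
(x_5, y_5) = (4276623·2676047735673238042056036097 + 302·246092·153989243234046232237072848, 4276623·153989243234046232237072848 + 246092·2676047735673238042056036097) = (22888894590955867721004902116885263, 1317107878734614996094061229615228)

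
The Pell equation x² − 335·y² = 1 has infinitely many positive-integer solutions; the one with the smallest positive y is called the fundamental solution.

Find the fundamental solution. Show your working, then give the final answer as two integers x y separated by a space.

604 33

√335 = [18; 3,3,3,36, …], period ℓ=4 (even) → k=3
k=0  a_k=18  p_k/q_k = 18/1
…
k=2  a_k=3  p_k/q_k = 183/10
k=3  a_k=3  p_k/q_k = 604/33
→ (604, 33).  Check: 604²=364816, 335·33²=364815, difference 1.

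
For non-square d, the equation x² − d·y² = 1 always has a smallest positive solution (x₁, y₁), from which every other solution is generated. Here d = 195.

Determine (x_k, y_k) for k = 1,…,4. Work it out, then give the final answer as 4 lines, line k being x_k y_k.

14 1
391 28
10934 783
305761 21896

[13; 1,26] for √195; ℓ=2 ⇒ convergent index 1
k=0  a_k=13  p_k/q_k = 13/1
k=1  a_k=1  p_k/q_k = 14/1
fundamental: x₁=14, y₁=1  (since 196 − 195·1 = 1)
k=2:  x_2 = 14·14+195·1·1 = 391,  y_2 = 14·1+1·14 = 28
k=3:  x_3 = 14·391+195·1·28 = 10934,  y_3 = 14·28+1·391 = 783
k=4:  x_4 = 14·10934+195·1·783 = 305761,  y_4 = 14·783+1·10934 = 21896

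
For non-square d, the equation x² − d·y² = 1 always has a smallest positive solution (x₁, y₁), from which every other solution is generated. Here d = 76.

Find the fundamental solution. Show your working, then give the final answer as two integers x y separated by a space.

57799 6630

d=76: √d = [8; 1,2,1,1,5,4,5,1,1,2,1,16] (ℓ=12, even), read p_11/q_11
step 0: (8, 1)  from 8·(1,0) + (0,1)
step 1: (9, 1)  from 1·(8,1) + (1,0)
…
step 3: (35, 4)  from 1·(26,3) + (9,1)
step 4: (61, 7)  from 1·(35,4) + (26,3)
step 5: (340, 39)  from 5·(61,7) + (35,4)
…
step 8: (8866, 1017)  from 1·(7445,854) + (1421,163)
step 9: (16311, 1871)  from 1·(8866,1017) + (7445,854)
step 10: (41488, 4759)  from 2·(16311,1871) + (8866,1017)
step 11: (57799, 6630)  from 1·(41488,4759) + (16311,1871)
fundamental: x₁=57799, y₁=6630  (since 3340724401 − 76·43956900 = 1)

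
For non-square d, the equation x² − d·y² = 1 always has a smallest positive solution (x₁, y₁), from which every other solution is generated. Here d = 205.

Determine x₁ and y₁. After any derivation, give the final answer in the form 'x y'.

d=205: √d = [14; 3,6,1,4,1,6,3,28] (ℓ=8, even), read p_7/q_7
a_0=14:  p_0=14·1+0=14,  q_0=14·0+1=1
…
a_6=6:  p_6=6·1847+1532=12614,  q_6=6·129+107=881
a_7=3:  p_7=3·12614+1847=39689,  q_7=3·881+129=2772
fundamental: x₁=39689, y₁=2772  (since 1575216721 − 205·7683984 = 1)

39689 2772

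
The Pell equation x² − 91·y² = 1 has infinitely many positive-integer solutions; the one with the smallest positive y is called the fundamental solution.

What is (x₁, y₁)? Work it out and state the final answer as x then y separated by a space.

√91 → a₀=9, period (1,1,5,1,5,1,1,18); ℓ=8 even so k=7
i=0: a=9 ⇒ p=9, q=1
i=1: a=1 ⇒ p=10, q=1
i=2: a=1 ⇒ p=19, q=2
…
i=5: a=5 ⇒ p=725, q=76
i=6: a=1 ⇒ p=849, q=89
i=7: a=1 ⇒ p=1574, q=165
(x₁, y₁) = (1574, 165);  1574² − 91·165² = 1 ✓

1574 165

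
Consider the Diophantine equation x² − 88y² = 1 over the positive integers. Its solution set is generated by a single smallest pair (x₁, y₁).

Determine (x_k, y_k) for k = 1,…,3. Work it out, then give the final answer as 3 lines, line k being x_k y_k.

197 21
77617 8274
30580901 3259935

√88 → a₀=9, period (2,1,1,1,2,18); ℓ=6 even so k=5
i=0: a=9 ⇒ p=9, q=1
…
i=4: a=1 ⇒ p=75, q=8
i=5: a=2 ⇒ p=197, q=21
(x₁, y₁) = (197, 21);  197² − 88·21² = 1 ✓
n=2: (197,21)∘(197,21) = (197·197+88·21·21, 197·21+21·197) = (77617,8274)
n=3: (77617,8274)∘(197,21) = (197·77617+88·21·8274, 197·8274+21·77617) = (30580901,3259935)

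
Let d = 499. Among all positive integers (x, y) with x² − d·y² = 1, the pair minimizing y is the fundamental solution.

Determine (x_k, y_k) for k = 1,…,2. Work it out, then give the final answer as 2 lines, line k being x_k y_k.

4490 201
40320199 1804980

[22; 2,1,21,1,2,44] for √499; ℓ=6 ⇒ convergent index 5
i=0: a=22 ⇒ p=22, q=1
…
i=2: a=1 ⇒ p=67, q=3
…
i=4: a=1 ⇒ p=1519, q=68
i=5: a=2 ⇒ p=4490, q=201
(x₁, y₁) = (4490, 201);  4490² − 499·201² = 1 ✓
(x_2, y_2) = (4490·4490 + 499·201·201, 4490·201 + 201·4490) = (40320199, 1804980)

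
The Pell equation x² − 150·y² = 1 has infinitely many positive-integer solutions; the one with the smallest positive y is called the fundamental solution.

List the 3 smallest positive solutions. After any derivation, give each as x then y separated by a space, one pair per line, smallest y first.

√150 = [12; 4,24, …], period ℓ=2 (even) → k=1
k=0  a_k=12  p_k/q_k = 12/1
k=1  a_k=4  p_k/q_k = 49/4
→ (49, 4).  Check: 49²=2401, 150·4²=2400, difference 1.
n=2: (49,4)∘(49,4) = (49·49+150·4·4, 49·4+4·49) = (4801,392)
n=3: (4801,392)∘(49,4) = (49·4801+150·4·392, 49·392+4·4801) = (470449,38412)

49 4
4801 392
470449 38412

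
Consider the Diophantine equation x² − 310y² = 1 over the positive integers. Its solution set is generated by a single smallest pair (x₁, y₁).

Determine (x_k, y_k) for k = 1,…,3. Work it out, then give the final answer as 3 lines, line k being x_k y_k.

√310 → a₀=17, period (1,1,1,1,5,…,1,1,34); ℓ=16 even so k=15
a_0=17:  p_0=17·1+0=17,  q_0=17·0+1=1
a_1=1:  p_1=1·17+1=18,  q_1=1·1+0=1
…
a_3=1:  p_3=1·35+18=53,  q_3=1·2+1=3
a_4=1:  p_4=1·53+35=88,  q_4=1·3+2=5
…
a_7=1:  p_7=1·1567+493=2060,  q_7=1·89+28=117
a_8=2:  p_8=2·2060+1567=5687,  q_8=2·117+89=323
a_9=1:  p_9=1·5687+2060=7747,  q_9=1·323+117=440
…
a_11=5:  p_11=5·28928+7747=152387,  q_11=5·1643+440=8655
a_12=1:  p_12=1·152387+28928=181315,  q_12=1·8655+1643=10298
a_13=1:  p_13=1·181315+152387=333702,  q_13=1·10298+8655=18953
a_14=1:  p_14=1·333702+181315=515017,  q_14=1·18953+10298=29251
a_15=1:  p_15=1·515017+333702=848719,  q_15=1·29251+18953=48204
fundamental: x₁=848719, y₁=48204  (since 720323940961 − 310·2323625616 = 1)
k=2:  x_2 = 848719·848719+310·48204·48204 = 1440647881921,  y_2 = 848719·48204+48204·848719 = 81823301352
k=3:  x_3 = 848719·1440647881921+310·48204·81823301352 = 2445410459391369679,  y_3 = 848719·81823301352+48204·1440647881921 = 138889981000287972

848719 48204
1440647881921 81823301352
2445410459391369679 138889981000287972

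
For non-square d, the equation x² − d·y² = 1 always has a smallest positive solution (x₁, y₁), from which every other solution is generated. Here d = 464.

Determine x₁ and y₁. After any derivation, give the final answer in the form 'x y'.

9801 455

d=464: √d = [21; 1,1,5,1,1,1,5,1,1,42] (ℓ=10, even), read p_9/q_9
step 0: (21, 1)  from 21·(1,0) + (0,1)
step 1: (22, 1)  from 1·(21,1) + (1,0)
step 2: (43, 2)  from 1·(22,1) + (21,1)
step 3: (237, 11)  from 5·(43,2) + (22,1)
…
step 5: (517, 24)  from 1·(280,13) + (237,11)
step 6: (797, 37)  from 1·(517,24) + (280,13)
step 7: (4502, 209)  from 5·(797,37) + (517,24)
step 8: (5299, 246)  from 1·(4502,209) + (797,37)
step 9: (9801, 455)  from 1·(5299,246) + (4502,209)
fundamental: x₁=9801, y₁=455  (since 96059601 − 464·207025 = 1)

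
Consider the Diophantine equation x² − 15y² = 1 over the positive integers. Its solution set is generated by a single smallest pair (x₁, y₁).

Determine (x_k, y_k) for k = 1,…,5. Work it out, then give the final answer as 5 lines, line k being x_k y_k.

√15 → a₀=3, period (1,6); ℓ=2 even so k=1
a_0=3:  p_0=3·1+0=3,  q_0=3·0+1=1
a_1=1:  p_1=1·3+1=4,  q_1=1·1+0=1
→ (4, 1).  Check: 4²=16, 15·1²=15, difference 1.
(x_2, y_2) = (4·4 + 15·1·1, 4·1 + 1·4) = (31, 8)
(x_3, y_3) = (4·31 + 15·1·8, 4·8 + 1·31) = (244, 63)
(x_4, y_4) = (4·244 + 15·1·63, 4·63 + 1·244) = (1921, 496)
(x_5, y_5) = (4·1921 + 15·1·496, 4·496 + 1·1921) = (15124, 3905)

4 1
31 8
244 63
1921 496
15124 3905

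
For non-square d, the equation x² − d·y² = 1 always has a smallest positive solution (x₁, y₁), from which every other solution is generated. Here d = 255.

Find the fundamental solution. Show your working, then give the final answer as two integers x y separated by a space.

16 1

[15; 1,30] for √255; ℓ=2 ⇒ convergent index 1
i=0: a=15 ⇒ p=15, q=1
i=1: a=1 ⇒ p=16, q=1
→ (16, 1).  Check: 16²=256, 255·1²=255, difference 1.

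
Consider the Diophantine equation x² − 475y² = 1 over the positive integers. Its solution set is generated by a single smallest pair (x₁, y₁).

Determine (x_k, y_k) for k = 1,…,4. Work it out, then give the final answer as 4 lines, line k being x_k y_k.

d=475: √d = [21; 1,3,1,6,2,6,1,3,1,42] (ℓ=10, even), read p_9/q_9
a_0=21:  p_0=21·1+0=21,  q_0=21·0+1=1
…
a_2=3:  p_2=3·22+21=87,  q_2=3·1+1=4
a_3=1:  p_3=1·87+22=109,  q_3=1·4+1=5
a_4=6:  p_4=6·109+87=741,  q_4=6·5+4=34
…
a_6=6:  p_6=6·1591+741=10287,  q_6=6·73+34=472
…
a_8=3:  p_8=3·11878+10287=45921,  q_8=3·545+472=2107
a_9=1:  p_9=1·45921+11878=57799,  q_9=1·2107+545=2652
→ (57799, 2652).  Check: 57799²=3340724401, 475·2652²=3340724400, difference 1.
n=2: (57799,2652)∘(57799,2652) = (57799·57799+475·2652·2652, 57799·2652+2652·57799) = (6681448801,306565896)
n=3: (6681448801,306565896)∘(57799,2652) = (57799·6681448801+475·2652·306565896, 57799·306565896+2652·6681448801) = (772362118440199,35438404443156)
n=4: (772362118440199,35438404443156)∘(57799,2652) = (57799·772362118440199+475·2652·35438404443156, 57799·35438404443156+2652·772362118440199) = (89283516160768675201,4096608676513381392)

57799 2652
6681448801 306565896
772362118440199 35438404443156
89283516160768675201 4096608676513381392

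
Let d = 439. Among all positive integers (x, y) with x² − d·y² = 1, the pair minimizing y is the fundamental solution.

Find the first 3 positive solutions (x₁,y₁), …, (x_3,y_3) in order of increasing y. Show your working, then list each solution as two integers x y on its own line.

[20; 1,19,1,40] for √439; ℓ=4 ⇒ convergent index 3
step 0: (20, 1)  from 20·(1,0) + (0,1)
…
step 2: (419, 20)  from 19·(21,1) + (20,1)
step 3: (440, 21)  from 1·(419,20) + (21,1)
(x₁, y₁) = (440, 21);  440² − 439·21² = 1 ✓
(440+21√439)^2 = 387199 + 18480√439
(440+21√439)^3 = 340734680 + 16262379√439

440 21
387199 18480
340734680 16262379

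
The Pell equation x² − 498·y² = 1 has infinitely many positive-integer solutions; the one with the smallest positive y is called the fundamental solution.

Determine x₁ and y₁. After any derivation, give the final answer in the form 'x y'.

179777 8056

[22; 3,6,22,6,3,44] for √498; ℓ=6 ⇒ convergent index 5
step 0: (22, 1)  from 22·(1,0) + (0,1)
…
step 2: (424, 19)  from 6·(67,3) + (22,1)
…
step 4: (56794, 2545)  from 6·(9395,421) + (424,19)
step 5: (179777, 8056)  from 3·(56794,2545) + (9395,421)
→ (179777, 8056).  Check: 179777²=32319769729, 498·8056²=32319769728, difference 1.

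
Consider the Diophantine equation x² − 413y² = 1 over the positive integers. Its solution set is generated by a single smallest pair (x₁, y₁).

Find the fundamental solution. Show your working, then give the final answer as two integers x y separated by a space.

113399 5580

[20; 3,9,1,4,1,9,3,40] for √413; ℓ=8 ⇒ convergent index 7
a_0=20:  p_0=20·1+0=20,  q_0=20·0+1=1
…
a_2=9:  p_2=9·61+20=569,  q_2=9·3+1=28
a_3=1:  p_3=1·569+61=630,  q_3=1·28+3=31
a_4=4:  p_4=4·630+569=3089,  q_4=4·31+28=152
…
a_6=9:  p_6=9·3719+3089=36560,  q_6=9·183+152=1799
a_7=3:  p_7=3·36560+3719=113399,  q_7=3·1799+183=5580
→ (113399, 5580).  Check: 113399²=12859333201, 413·5580²=12859333200, difference 1.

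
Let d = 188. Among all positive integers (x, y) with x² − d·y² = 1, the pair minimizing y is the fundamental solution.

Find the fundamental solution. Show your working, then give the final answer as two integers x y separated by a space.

4607 336

d=188: √d = [13; 1,2,2,6,2,2,1,26] (ℓ=8, even), read p_7/q_7
k=0  a_k=13  p_k/q_k = 13/1
…
k=3  a_k=2  p_k/q_k = 96/7
k=4  a_k=6  p_k/q_k = 617/45
…
k=6  a_k=2  p_k/q_k = 3277/239
k=7  a_k=1  p_k/q_k = 4607/336
→ (4607, 336).  Check: 4607²=21224449, 188·336²=21224448, difference 1.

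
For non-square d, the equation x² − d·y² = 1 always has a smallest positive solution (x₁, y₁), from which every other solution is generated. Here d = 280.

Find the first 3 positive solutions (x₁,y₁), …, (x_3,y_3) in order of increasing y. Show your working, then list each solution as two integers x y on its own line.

251 15
126001 7530
63252251 3780045

[16; 1,2,1,2,1,32] for √280; ℓ=6 ⇒ convergent index 5
k=0  a_k=16  p_k/q_k = 16/1
…
k=4  a_k=2  p_k/q_k = 184/11
k=5  a_k=1  p_k/q_k = 251/15
(x₁, y₁) = (251, 15);  251² − 280·15² = 1 ✓
(251+15√280)^2 = 126001 + 7530√280
(251+15√280)^3 = 63252251 + 3780045√280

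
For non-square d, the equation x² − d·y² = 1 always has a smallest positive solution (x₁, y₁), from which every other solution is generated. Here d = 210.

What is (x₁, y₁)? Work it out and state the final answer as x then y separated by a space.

[14; 2,28] for √210; ℓ=2 ⇒ convergent index 1
a_0=14:  p_0=14·1+0=14,  q_0=14·0+1=1
a_1=2:  p_1=2·14+1=29,  q_1=2·1+0=2
fundamental: x₁=29, y₁=2  (since 841 − 210·4 = 1)

29 2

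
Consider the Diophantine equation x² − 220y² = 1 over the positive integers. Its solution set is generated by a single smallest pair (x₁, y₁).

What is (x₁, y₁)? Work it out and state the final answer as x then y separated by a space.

89 6

√220 = [14; 1,4,1,28, …], period ℓ=4 (even) → k=3
step 0: (14, 1)  from 14·(1,0) + (0,1)
…
step 2: (74, 5)  from 4·(15,1) + (14,1)
step 3: (89, 6)  from 1·(74,5) + (15,1)
(x₁, y₁) = (89, 6);  89² − 220·6² = 1 ✓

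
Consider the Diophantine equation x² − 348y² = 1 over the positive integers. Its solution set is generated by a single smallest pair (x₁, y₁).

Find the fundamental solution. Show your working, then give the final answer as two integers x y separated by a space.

1567 84

√348 = [18; 1,1,1,8,1,1,1,36, …], period ℓ=8 (even) → k=7
i=0: a=18 ⇒ p=18, q=1
i=1: a=1 ⇒ p=19, q=1
i=2: a=1 ⇒ p=37, q=2
…
i=4: a=8 ⇒ p=485, q=26
i=5: a=1 ⇒ p=541, q=29
i=6: a=1 ⇒ p=1026, q=55
i=7: a=1 ⇒ p=1567, q=84
fundamental: x₁=1567, y₁=84  (since 2455489 − 348·7056 = 1)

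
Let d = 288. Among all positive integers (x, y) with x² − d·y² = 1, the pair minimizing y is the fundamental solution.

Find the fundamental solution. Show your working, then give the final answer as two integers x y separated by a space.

17 1

d=288: √d = [16; 1,32] (ℓ=2, even), read p_1/q_1
a_0=16:  p_0=16·1+0=16,  q_0=16·0+1=1
a_1=1:  p_1=1·16+1=17,  q_1=1·1+0=1
(x₁, y₁) = (17, 1);  17² − 288·1² = 1 ✓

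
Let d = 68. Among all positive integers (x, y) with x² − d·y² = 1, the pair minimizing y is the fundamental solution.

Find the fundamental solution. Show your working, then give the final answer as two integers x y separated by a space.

√68 = [8; 4,16, …], period ℓ=2 (even) → k=1
a_0=8:  p_0=8·1+0=8,  q_0=8·0+1=1
a_1=4:  p_1=4·8+1=33,  q_1=4·1+0=4
fundamental: x₁=33, y₁=4  (since 1089 − 68·16 = 1)

33 4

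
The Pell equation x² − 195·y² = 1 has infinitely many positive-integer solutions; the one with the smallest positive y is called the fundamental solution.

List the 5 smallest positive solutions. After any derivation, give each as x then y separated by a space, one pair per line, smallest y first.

√195 = [13; 1,26, …], period ℓ=2 (even) → k=1
k=0  a_k=13  p_k/q_k = 13/1
k=1  a_k=1  p_k/q_k = 14/1
fundamental: x₁=14, y₁=1  (since 196 − 195·1 = 1)
n=2: (14,1)∘(14,1) = (14·14+195·1·1, 14·1+1·14) = (391,28)
n=3: (391,28)∘(14,1) = (14·391+195·1·28, 14·28+1·391) = (10934,783)
n=4: (10934,783)∘(14,1) = (14·10934+195·1·783, 14·783+1·10934) = (305761,21896)
n=5: (305761,21896)∘(14,1) = (14·305761+195·1·21896, 14·21896+1·305761) = (8550374,612305)

14 1
391 28
10934 783
305761 21896
8550374 612305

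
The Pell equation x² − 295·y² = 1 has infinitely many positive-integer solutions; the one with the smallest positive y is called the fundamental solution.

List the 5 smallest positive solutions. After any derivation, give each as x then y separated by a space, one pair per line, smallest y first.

d=295: √d = [17; 5,1,2,3,2,6,2,3,2,1,5,34] (ℓ=12, even), read p_11/q_11
step 0: (17, 1)  from 17·(1,0) + (0,1)
…
step 2: (103, 6)  from 1·(86,5) + (17,1)
step 3: (292, 17)  from 2·(103,6) + (86,5)
…
step 6: (14479, 843)  from 6·(2250,131) + (979,57)
step 7: (31208, 1817)  from 2·(14479,843) + (2250,131)
step 8: (108103, 6294)  from 3·(31208,1817) + (14479,843)
step 9: (247414, 14405)  from 2·(108103,6294) + (31208,1817)
step 10: (355517, 20699)  from 1·(247414,14405) + (108103,6294)
step 11: (2024999, 117900)  from 5·(355517,20699) + (247414,14405)
(x₁, y₁) = (2024999, 117900);  2024999² − 295·117900² = 1 ✓
n=2: (2024999,117900)∘(2024999,117900) = (2024999·2024999+295·117900·117900, 2024999·117900+117900·2024999) = (8201241900001,477494764200)
n=3: (8201241900001,477494764200)∘(2024999,117900) = (2024999·8201241900001+295·117900·477494764200, 2024999·477494764200+117900·8201241900001) = (33215013292518224999,1933852840020353700)
n=4: (33215013292518224999,1933852840020353700)∘(2024999,117900) = (2024999·33215013292518224999+295·117900·1933852840020353700, 2024999·1933852840020353700+117900·33215013292518224999) = (134520737404664024967600001,7832100134376274949528400)
n=5: (134520737404664024967600001,7832100134376274949528400)∘(2024999,117900) = (2024999·134520737404664024967600001+295·117900·7832100134376274949528400, 2024999·7832100134376274949528400+117900·134520737404664024967600001) = (544808717447381276777437550624999,31719989880021710940200100589500)

2024999 117900
8201241900001 477494764200
33215013292518224999 1933852840020353700
134520737404664024967600001 7832100134376274949528400
544808717447381276777437550624999 31719989880021710940200100589500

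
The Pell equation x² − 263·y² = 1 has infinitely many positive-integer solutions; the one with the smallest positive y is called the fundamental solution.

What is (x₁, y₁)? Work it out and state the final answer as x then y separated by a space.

d=263: √d = [16; 4,1,1,1,1,15,1,1,1,1,4,32] (ℓ=12, even), read p_11/q_11
i=0: a=16 ⇒ p=16, q=1
…
i=2: a=1 ⇒ p=81, q=5
i=3: a=1 ⇒ p=146, q=9
i=4: a=1 ⇒ p=227, q=14
…
i=6: a=15 ⇒ p=5822, q=359
i=7: a=1 ⇒ p=6195, q=382
…
i=10: a=1 ⇒ p=30229, q=1864
i=11: a=4 ⇒ p=139128, q=8579
→ (139128, 8579).  Check: 139128²=19356600384, 263·8579²=19356600383, difference 1.

139128 8579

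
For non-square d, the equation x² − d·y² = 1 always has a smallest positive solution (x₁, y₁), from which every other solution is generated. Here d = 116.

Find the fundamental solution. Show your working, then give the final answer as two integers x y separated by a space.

[10; 1,3,2,1,4,1,2,3,1,20] for √116; ℓ=10 ⇒ convergent index 9
k=0  a_k=10  p_k/q_k = 10/1
…
k=3  a_k=2  p_k/q_k = 97/9
…
k=5  a_k=4  p_k/q_k = 657/61
k=6  a_k=1  p_k/q_k = 797/74
k=7  a_k=2  p_k/q_k = 2251/209
k=8  a_k=3  p_k/q_k = 7550/701
k=9  a_k=1  p_k/q_k = 9801/910
→ (9801, 910).  Check: 9801²=96059601, 116·910²=96059600, difference 1.

9801 910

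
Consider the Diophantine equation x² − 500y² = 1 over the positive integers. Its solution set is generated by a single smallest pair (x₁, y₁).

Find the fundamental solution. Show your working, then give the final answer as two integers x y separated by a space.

930249 41602

√500 → a₀=22, period (2,1,3,2,1,…,1,2,44); ℓ=14 even so k=13
i=0: a=22 ⇒ p=22, q=1
i=1: a=2 ⇒ p=45, q=2
i=2: a=1 ⇒ p=67, q=3
i=3: a=3 ⇒ p=246, q=11
i=4: a=2 ⇒ p=559, q=25
i=5: a=1 ⇒ p=805, q=36
i=6: a=1 ⇒ p=1364, q=61
i=7: a=10 ⇒ p=14445, q=646
i=8: a=1 ⇒ p=15809, q=707
i=9: a=1 ⇒ p=30254, q=1353
i=10: a=2 ⇒ p=76317, q=3413
i=11: a=3 ⇒ p=259205, q=11592
i=12: a=1 ⇒ p=335522, q=15005
i=13: a=2 ⇒ p=930249, q=41602
fundamental: x₁=930249, y₁=41602  (since 865363202001 − 500·1730726404 = 1)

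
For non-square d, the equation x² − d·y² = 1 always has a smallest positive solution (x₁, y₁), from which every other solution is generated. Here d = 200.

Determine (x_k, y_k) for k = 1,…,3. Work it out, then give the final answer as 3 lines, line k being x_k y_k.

99 7
19601 1386
3880899 274421

[14; 7,28] for √200; ℓ=2 ⇒ convergent index 1
k=0  a_k=14  p_k/q_k = 14/1
k=1  a_k=7  p_k/q_k = 99/7
fundamental: x₁=99, y₁=7  (since 9801 − 200·49 = 1)
(99+7√200)^2 = 19601 + 1386√200
(99+7√200)^3 = 3880899 + 274421√200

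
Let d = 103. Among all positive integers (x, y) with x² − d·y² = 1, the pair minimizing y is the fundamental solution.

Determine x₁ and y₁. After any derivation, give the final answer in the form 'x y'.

[10; 6,1,2,1,1,9,1,1,2,1,6,20] for √103; ℓ=12 ⇒ convergent index 11
i=0: a=10 ⇒ p=10, q=1
i=1: a=6 ⇒ p=61, q=6
i=2: a=1 ⇒ p=71, q=7
i=3: a=2 ⇒ p=203, q=20
i=4: a=1 ⇒ p=274, q=27
i=5: a=1 ⇒ p=477, q=47
i=6: a=9 ⇒ p=4567, q=450
i=7: a=1 ⇒ p=5044, q=497
i=8: a=1 ⇒ p=9611, q=947
…
i=10: a=1 ⇒ p=33877, q=3338
i=11: a=6 ⇒ p=227528, q=22419
→ (227528, 22419).  Check: 227528²=51768990784, 103·22419²=51768990783, difference 1.

227528 22419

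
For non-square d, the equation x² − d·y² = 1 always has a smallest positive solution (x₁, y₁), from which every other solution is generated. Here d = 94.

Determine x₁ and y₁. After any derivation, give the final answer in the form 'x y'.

d=94: √d = [9; 1,2,3,1,1,…,2,1,18] (ℓ=16, even), read p_15/q_15
i=0: a=9 ⇒ p=9, q=1
i=1: a=1 ⇒ p=10, q=1
…
i=8: a=8 ⇒ p=12953, q=1336
…
i=10: a=5 ⇒ p=85038, q=8771
i=11: a=1 ⇒ p=99455, q=10258
…
i=13: a=3 ⇒ p=652934, q=67345
i=14: a=2 ⇒ p=1490361, q=153719
i=15: a=1 ⇒ p=2143295, q=221064
fundamental: x₁=2143295, y₁=221064  (since 4593713457025 − 94·48869292096 = 1)

2143295 221064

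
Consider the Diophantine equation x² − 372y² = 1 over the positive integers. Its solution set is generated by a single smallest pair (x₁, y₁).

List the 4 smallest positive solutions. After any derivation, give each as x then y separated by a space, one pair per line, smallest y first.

[19; 3,2,12,2,3,38] for √372; ℓ=6 ⇒ convergent index 5
k=0  a_k=19  p_k/q_k = 19/1
…
k=4  a_k=2  p_k/q_k = 3491/181
k=5  a_k=3  p_k/q_k = 12151/630
fundamental: x₁=12151, y₁=630  (since 147646801 − 372·396900 = 1)
n=2: (12151,630)∘(12151,630) = (12151·12151+372·630·630, 12151·630+630·12151) = (295293601,15310260)
n=3: (295293601,15310260)∘(12151,630) = (12151·295293601+372·630·15310260, 12151·15310260+630·295293601) = (7176225079351,372069937890)
n=4: (7176225079351,372069937890)∘(12151,630) = (12151·7176225079351+372·630·372069937890, 12151·372069937890+630·7176225079351) = (174396621583094401,9042043615292520)

12151 630
295293601 15310260
7176225079351 372069937890
174396621583094401 9042043615292520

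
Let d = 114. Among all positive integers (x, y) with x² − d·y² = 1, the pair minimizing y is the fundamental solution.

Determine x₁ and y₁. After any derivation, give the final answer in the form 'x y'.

1025 96

√114 → a₀=10, period (1,2,10,2,1,20); ℓ=6 even so k=5
a_0=10:  p_0=10·1+0=10,  q_0=10·0+1=1
…
a_3=10:  p_3=10·32+11=331,  q_3=10·3+1=31
a_4=2:  p_4=2·331+32=694,  q_4=2·31+3=65
a_5=1:  p_5=1·694+331=1025,  q_5=1·65+31=96
fundamental: x₁=1025, y₁=96  (since 1050625 − 114·9216 = 1)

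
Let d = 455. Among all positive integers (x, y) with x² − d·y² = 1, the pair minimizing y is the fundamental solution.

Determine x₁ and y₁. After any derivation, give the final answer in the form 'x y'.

d=455: √d = [21; 3,42] (ℓ=2, even), read p_1/q_1
i=0: a=21 ⇒ p=21, q=1
i=1: a=3 ⇒ p=64, q=3
→ (64, 3).  Check: 64²=4096, 455·3²=4095, difference 1.

64 3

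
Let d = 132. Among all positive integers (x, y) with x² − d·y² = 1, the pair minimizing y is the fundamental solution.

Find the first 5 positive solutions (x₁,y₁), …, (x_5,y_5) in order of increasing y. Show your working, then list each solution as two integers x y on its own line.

[11; 2,22] for √132; ℓ=2 ⇒ convergent index 1
k=0  a_k=11  p_k/q_k = 11/1
k=1  a_k=2  p_k/q_k = 23/2
(x₁, y₁) = (23, 2);  23² − 132·2² = 1 ✓
n=2: (23,2)∘(23,2) = (23·23+132·2·2, 23·2+2·23) = (1057,92)
n=3: (1057,92)∘(23,2) = (23·1057+132·2·92, 23·92+2·1057) = (48599,4230)
n=4: (48599,4230)∘(23,2) = (23·48599+132·2·4230, 23·4230+2·48599) = (2234497,194488)
n=5: (2234497,194488)∘(23,2) = (23·2234497+132·2·194488, 23·194488+2·2234497) = (102738263,8942218)

23 2
1057 92
48599 4230
2234497 194488
102738263 8942218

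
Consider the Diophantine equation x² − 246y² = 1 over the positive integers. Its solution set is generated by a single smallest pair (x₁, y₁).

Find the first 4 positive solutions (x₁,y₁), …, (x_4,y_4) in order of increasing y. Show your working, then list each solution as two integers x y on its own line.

d=246: √d = [15; 1,2,5,1,14,1,5,2,1,30] (ℓ=10, even), read p_9/q_9
step 0: (15, 1)  from 15·(1,0) + (0,1)
step 1: (16, 1)  from 1·(15,1) + (1,0)
step 2: (47, 3)  from 2·(16,1) + (15,1)
step 3: (251, 16)  from 5·(47,3) + (16,1)
…
step 6: (4721, 301)  from 1·(4423,282) + (298,19)
…
step 8: (60777, 3875)  from 2·(28028,1787) + (4721,301)
step 9: (88805, 5662)  from 1·(60777,3875) + (28028,1787)
(x₁, y₁) = (88805, 5662);  88805² − 246·5662² = 1 ✓
k=2:  x_2 = 88805·88805+246·5662·5662 = 15772656049,  y_2 = 88805·5662+5662·88805 = 1005627820
k=3:  x_3 = 88805·15772656049+246·5662·1005627820 = 2801381440774085,  y_3 = 88805·1005627820+5662·15772656049 = 178609557104538
k=4:  x_4 = 88805·2801381440774085+246·5662·178609557104538 = 497553357680112580801,  y_4 = 88805·178609557104538+5662·2801381440774085 = 31722843436331366360

88805 5662
15772656049 1005627820
2801381440774085 178609557104538
497553357680112580801 31722843436331366360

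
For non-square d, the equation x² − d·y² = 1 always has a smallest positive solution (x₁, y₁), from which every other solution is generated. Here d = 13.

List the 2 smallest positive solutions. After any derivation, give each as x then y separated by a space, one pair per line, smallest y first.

[3; 1,1,1,1,6] for √13; ℓ=5 ⇒ convergent index 9
i=0: a=3 ⇒ p=3, q=1
i=1: a=1 ⇒ p=4, q=1
…
i=5: a=6 ⇒ p=119, q=33
i=6: a=1 ⇒ p=137, q=38
…
i=8: a=1 ⇒ p=393, q=109
i=9: a=1 ⇒ p=649, q=180
fundamental: x₁=649, y₁=180  (since 421201 − 13·32400 = 1)
n=2: (649,180)∘(649,180) = (649·649+13·180·180, 649·180+180·649) = (842401,233640)

649 180
842401 233640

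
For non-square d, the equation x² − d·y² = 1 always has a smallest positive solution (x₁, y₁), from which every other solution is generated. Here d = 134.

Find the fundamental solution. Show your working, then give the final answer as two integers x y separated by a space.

145925 12606

√134 = [11; 1,1,2,1,3,…,1,1,22, …], period ℓ=14 (even) → k=13
k=0  a_k=11  p_k/q_k = 11/1
…
k=4  a_k=1  p_k/q_k = 81/7
…
k=6  a_k=1  p_k/q_k = 382/33
…
k=12  a_k=1  p_k/q_k = 84029/7259
k=13  a_k=1  p_k/q_k = 145925/12606
→ (145925, 12606).  Check: 145925²=21294105625, 134·12606²=21294105624, difference 1.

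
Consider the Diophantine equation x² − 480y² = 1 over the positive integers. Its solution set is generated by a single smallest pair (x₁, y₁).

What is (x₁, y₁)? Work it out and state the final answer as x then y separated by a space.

√480 → a₀=21, period (1,9,1,42); ℓ=4 even so k=3
i=0: a=21 ⇒ p=21, q=1
…
i=2: a=9 ⇒ p=219, q=10
i=3: a=1 ⇒ p=241, q=11
→ (241, 11).  Check: 241²=58081, 480·11²=58080, difference 1.

241 11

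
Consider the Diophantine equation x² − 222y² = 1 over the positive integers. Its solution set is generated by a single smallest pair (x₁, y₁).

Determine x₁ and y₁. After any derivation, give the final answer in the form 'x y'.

√222 → a₀=14, period (1,8,1,28); ℓ=4 even so k=3
step 0: (14, 1)  from 14·(1,0) + (0,1)
…
step 2: (134, 9)  from 8·(15,1) + (14,1)
step 3: (149, 10)  from 1·(134,9) + (15,1)
→ (149, 10).  Check: 149²=22201, 222·10²=22200, difference 1.

149 10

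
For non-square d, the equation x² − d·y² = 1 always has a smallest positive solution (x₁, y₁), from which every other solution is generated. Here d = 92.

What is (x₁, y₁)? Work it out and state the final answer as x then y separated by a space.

1151 120

d=92: √d = [9; 1,1,2,4,2,1,1,18] (ℓ=8, even), read p_7/q_7
k=0  a_k=9  p_k/q_k = 9/1
k=1  a_k=1  p_k/q_k = 10/1
k=2  a_k=1  p_k/q_k = 19/2
k=3  a_k=2  p_k/q_k = 48/5
k=4  a_k=4  p_k/q_k = 211/22
k=5  a_k=2  p_k/q_k = 470/49
k=6  a_k=1  p_k/q_k = 681/71
k=7  a_k=1  p_k/q_k = 1151/120
(x₁, y₁) = (1151, 120);  1151² − 92·120² = 1 ✓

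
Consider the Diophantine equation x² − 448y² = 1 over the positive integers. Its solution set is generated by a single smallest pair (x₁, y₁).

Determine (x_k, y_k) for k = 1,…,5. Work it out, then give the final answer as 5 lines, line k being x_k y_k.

√448 → a₀=21, period (6,42); ℓ=2 even so k=1
k=0  a_k=21  p_k/q_k = 21/1
k=1  a_k=6  p_k/q_k = 127/6
(x₁, y₁) = (127, 6);  127² − 448·6² = 1 ✓
n=2: (127,6)∘(127,6) = (127·127+448·6·6, 127·6+6·127) = (32257,1524)
n=3: (32257,1524)∘(127,6) = (127·32257+448·6·1524, 127·1524+6·32257) = (8193151,387090)
n=4: (8193151,387090)∘(127,6) = (127·8193151+448·6·387090, 127·387090+6·8193151) = (2081028097,98319336)
n=5: (2081028097,98319336)∘(127,6) = (127·2081028097+448·6·98319336, 127·98319336+6·2081028097) = (528572943487,24972724254)

127 6
32257 1524
8193151 387090
2081028097 98319336
528572943487 24972724254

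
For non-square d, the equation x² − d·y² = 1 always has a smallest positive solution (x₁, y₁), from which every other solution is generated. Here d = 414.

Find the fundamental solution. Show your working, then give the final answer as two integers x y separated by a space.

24335 1196

√414 = [20; 2,1,7,2,7,1,2,40, …], period ℓ=8 (even) → k=7
step 0: (20, 1)  from 20·(1,0) + (0,1)
…
step 2: (61, 3)  from 1·(41,2) + (20,1)
step 3: (468, 23)  from 7·(61,3) + (41,2)
step 4: (997, 49)  from 2·(468,23) + (61,3)
…
step 6: (8444, 415)  from 1·(7447,366) + (997,49)
step 7: (24335, 1196)  from 2·(8444,415) + (7447,366)
fundamental: x₁=24335, y₁=1196  (since 592192225 − 414·1430416 = 1)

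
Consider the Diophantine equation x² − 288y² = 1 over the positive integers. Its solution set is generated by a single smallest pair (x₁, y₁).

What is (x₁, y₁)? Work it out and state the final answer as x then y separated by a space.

17 1

√288 → a₀=16, period (1,32); ℓ=2 even so k=1
step 0: (16, 1)  from 16·(1,0) + (0,1)
step 1: (17, 1)  from 1·(16,1) + (1,0)
(x₁, y₁) = (17, 1);  17² − 288·1² = 1 ✓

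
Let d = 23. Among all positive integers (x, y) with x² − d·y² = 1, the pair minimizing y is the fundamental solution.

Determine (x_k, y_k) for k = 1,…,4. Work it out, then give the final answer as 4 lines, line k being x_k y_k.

24 5
1151 240
55224 11515
2649601 552480

√23 → a₀=4, period (1,3,1,8); ℓ=4 even so k=3
i=0: a=4 ⇒ p=4, q=1
i=1: a=1 ⇒ p=5, q=1
i=2: a=3 ⇒ p=19, q=4
i=3: a=1 ⇒ p=24, q=5
(x₁, y₁) = (24, 5);  24² − 23·5² = 1 ✓
n=2: (24,5)∘(24,5) = (24·24+23·5·5, 24·5+5·24) = (1151,240)
n=3: (1151,240)∘(24,5) = (24·1151+23·5·240, 24·240+5·1151) = (55224,11515)
n=4: (55224,11515)∘(24,5) = (24·55224+23·5·11515, 24·11515+5·55224) = (2649601,552480)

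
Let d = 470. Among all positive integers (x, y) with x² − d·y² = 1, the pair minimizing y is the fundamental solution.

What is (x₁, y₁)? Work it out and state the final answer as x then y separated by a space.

1691 78

√470 → a₀=21, period (1,2,8,2,1,42); ℓ=6 even so k=5
k=0  a_k=21  p_k/q_k = 21/1
…
k=4  a_k=2  p_k/q_k = 1149/53
k=5  a_k=1  p_k/q_k = 1691/78
fundamental: x₁=1691, y₁=78  (since 2859481 − 470·6084 = 1)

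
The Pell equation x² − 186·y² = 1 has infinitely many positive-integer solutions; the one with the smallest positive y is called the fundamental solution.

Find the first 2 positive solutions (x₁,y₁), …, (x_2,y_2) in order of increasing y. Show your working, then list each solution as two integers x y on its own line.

7501 550
112530001 8251100

√186 → a₀=13, period (1,1,1,3,4,3,1,1,1,26); ℓ=10 even so k=9
i=0: a=13 ⇒ p=13, q=1
i=1: a=1 ⇒ p=14, q=1
i=2: a=1 ⇒ p=27, q=2
i=3: a=1 ⇒ p=41, q=3
…
i=5: a=4 ⇒ p=641, q=47
i=6: a=3 ⇒ p=2073, q=152
i=7: a=1 ⇒ p=2714, q=199
i=8: a=1 ⇒ p=4787, q=351
i=9: a=1 ⇒ p=7501, q=550
→ (7501, 550).  Check: 7501²=56265001, 186·550²=56265000, difference 1.
(7501+550√186)^2 = 112530001 + 8251100√186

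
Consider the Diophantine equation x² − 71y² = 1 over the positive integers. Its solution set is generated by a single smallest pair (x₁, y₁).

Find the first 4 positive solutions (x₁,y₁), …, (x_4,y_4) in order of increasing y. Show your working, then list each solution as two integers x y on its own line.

d=71: √d = [8; 2,2,1,7,1,2,2,16] (ℓ=8, even), read p_7/q_7
i=0: a=8 ⇒ p=8, q=1
…
i=2: a=2 ⇒ p=42, q=5
i=3: a=1 ⇒ p=59, q=7
…
i=5: a=1 ⇒ p=514, q=61
i=6: a=2 ⇒ p=1483, q=176
i=7: a=2 ⇒ p=3480, q=413
(x₁, y₁) = (3480, 413);  3480² − 71·413² = 1 ✓
k=2:  x_2 = 3480·3480+71·413·413 = 24220799,  y_2 = 3480·413+413·3480 = 2874480
k=3:  x_3 = 3480·24220799+71·413·2874480 = 168576757560,  y_3 = 3480·2874480+413·24220799 = 20006380387
k=4:  x_4 = 3480·168576757560+71·413·20006380387 = 1173294208396801,  y_4 = 3480·20006380387+413·168576757560 = 139244404619040

3480 413
24220799 2874480
168576757560 20006380387
1173294208396801 139244404619040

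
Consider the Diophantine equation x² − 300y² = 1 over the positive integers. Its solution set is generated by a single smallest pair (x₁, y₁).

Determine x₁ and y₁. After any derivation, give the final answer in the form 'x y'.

1351 78

√300 → a₀=17, period (3,8,3,34); ℓ=4 even so k=3
k=0  a_k=17  p_k/q_k = 17/1
…
k=2  a_k=8  p_k/q_k = 433/25
k=3  a_k=3  p_k/q_k = 1351/78
→ (1351, 78).  Check: 1351²=1825201, 300·78²=1825200, difference 1.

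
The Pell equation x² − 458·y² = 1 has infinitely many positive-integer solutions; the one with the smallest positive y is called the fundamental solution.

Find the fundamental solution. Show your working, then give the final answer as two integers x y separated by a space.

22899 1070

[21; 2,2,42] for √458; ℓ=3 ⇒ convergent index 5
i=0: a=21 ⇒ p=21, q=1
i=1: a=2 ⇒ p=43, q=2
…
i=3: a=42 ⇒ p=4537, q=212
i=4: a=2 ⇒ p=9181, q=429
i=5: a=2 ⇒ p=22899, q=1070
fundamental: x₁=22899, y₁=1070  (since 524364201 − 458·1144900 = 1)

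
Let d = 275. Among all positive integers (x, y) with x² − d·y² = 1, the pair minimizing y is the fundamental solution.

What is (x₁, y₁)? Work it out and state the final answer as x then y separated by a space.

199 12

[16; 1,1,2,1,1,32] for √275; ℓ=6 ⇒ convergent index 5
i=0: a=16 ⇒ p=16, q=1
i=1: a=1 ⇒ p=17, q=1
i=2: a=1 ⇒ p=33, q=2
…
i=4: a=1 ⇒ p=116, q=7
i=5: a=1 ⇒ p=199, q=12
fundamental: x₁=199, y₁=12  (since 39601 − 275·144 = 1)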